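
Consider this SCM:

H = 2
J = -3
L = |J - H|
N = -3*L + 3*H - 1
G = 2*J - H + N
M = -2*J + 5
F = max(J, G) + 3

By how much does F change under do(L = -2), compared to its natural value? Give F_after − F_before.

The intervention breaks the incoming arrows to L: L = |J - H| no longer applies, and L = -2.
N = -3*L + 3*H - 1  [with L=-2, H=2]  = 11
G = 2*J - H + N  [with J=-3, H=2, N=11]  = 3
F = max(J, G) + 3  [with J=-3, G=3]  = 6
Without intervention: L = |J - H|  [with J=-3, H=2]  = 5; N = -3*L + 3*H - 1  [with L=5, H=2]  = -10; G = 2*J - H + N  [with J=-3, H=2, N=-10]  = -18; F = max(J, G) + 3  [with J=-3, G=-18]  = 0.
Change = 6 − 0 = 6.

6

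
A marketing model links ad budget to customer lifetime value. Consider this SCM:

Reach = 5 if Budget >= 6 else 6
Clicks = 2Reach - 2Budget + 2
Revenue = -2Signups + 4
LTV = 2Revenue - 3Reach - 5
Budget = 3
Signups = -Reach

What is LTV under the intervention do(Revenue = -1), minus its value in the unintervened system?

The intervention breaks the incoming arrows to Revenue: Revenue = -2Signups + 4 no longer applies, and Revenue = -1.
Reach = 5 if Budget >= 6 else 6  [with Budget=3]  = 6
LTV = 2Revenue - 3Reach - 5  [with Revenue=-1, Reach=6]  = -25
Without intervention: Reach = 5 if Budget >= 6 else 6  [with Budget=3]  = 6; Signups = -Reach  [with Reach=6]  = -6; Revenue = -2Signups + 4  [with Signups=-6]  = 16; LTV = 2Revenue - 3Reach - 5  [with Revenue=16, Reach=6]  = 9.
Change = -25 − 9 = -34.

-34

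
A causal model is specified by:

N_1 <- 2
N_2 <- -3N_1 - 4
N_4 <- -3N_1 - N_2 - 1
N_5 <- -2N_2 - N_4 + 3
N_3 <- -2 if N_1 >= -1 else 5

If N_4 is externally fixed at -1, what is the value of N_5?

24

Intervening sets N_4 = -1 and removes its equation (N_4 <- -3N_1 - N_2 - 1).
N_2 = -3N_1 - 4  [with N_1=2]  = -10
N_5 = -2N_2 - N_4 + 3  [with N_2=-10, N_4=-1]  = 24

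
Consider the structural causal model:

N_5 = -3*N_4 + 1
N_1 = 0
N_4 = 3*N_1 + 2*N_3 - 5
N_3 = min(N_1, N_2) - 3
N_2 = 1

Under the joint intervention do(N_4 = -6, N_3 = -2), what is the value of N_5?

19

The joint intervention fixes N_4 = -6, N_3 = -2, removing each variable's own equation.
N_5 = -3*N_4 + 1  [with N_4=-6]  = 19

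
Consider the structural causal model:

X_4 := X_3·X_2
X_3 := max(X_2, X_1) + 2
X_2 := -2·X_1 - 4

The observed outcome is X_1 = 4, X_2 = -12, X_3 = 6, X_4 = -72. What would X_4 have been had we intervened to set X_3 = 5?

The intervention breaks the incoming arrows to X_3: X_3 := max(X_2, X_1) + 2 no longer applies, and X_3 = 5.
X_2 = -2·X_1 - 4  [with X_1=4]  = -12
X_4 = X_3·X_2  [with X_3=5, X_2=-12]  = -60

-60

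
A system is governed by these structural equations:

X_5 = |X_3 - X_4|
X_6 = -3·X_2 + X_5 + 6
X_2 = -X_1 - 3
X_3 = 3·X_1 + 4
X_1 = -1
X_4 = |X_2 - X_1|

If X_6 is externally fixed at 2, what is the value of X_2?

do(X_6=2) replaces the equation X_6 = -3·X_2 + X_5 + 6 with the constant X_6 = 2.
X_2 is not downstream of the intervention, so its value is determined by the original equations.
X_2 = -X_1 - 3  [with X_1=-1]  = -2

-2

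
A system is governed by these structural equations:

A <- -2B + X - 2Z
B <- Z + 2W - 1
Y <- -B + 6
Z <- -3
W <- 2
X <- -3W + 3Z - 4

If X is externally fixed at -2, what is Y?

The intervention breaks the incoming arrows to X: X <- -3W + 3Z - 4 no longer applies, and X = -2.
Since Y is not a descendant of the intervened variable, it is unaffected.
B = Z + 2W - 1  [with Z=-3, W=2]  = 0
Y = -B + 6  [with B=0]  = 6

6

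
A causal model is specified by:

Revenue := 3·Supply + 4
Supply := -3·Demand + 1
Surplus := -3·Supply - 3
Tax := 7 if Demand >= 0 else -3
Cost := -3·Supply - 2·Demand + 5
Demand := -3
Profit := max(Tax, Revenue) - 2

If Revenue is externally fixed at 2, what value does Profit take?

Under do(Revenue=2), the mechanism Revenue := 3·Supply + 4 is discarded; Revenue is fixed at 2.
Tax = 7 if Demand >= 0 else -3  [with Demand=-3]  = -3
Profit = max(Tax, Revenue) - 2  [with Tax=-3, Revenue=2]  = 0

0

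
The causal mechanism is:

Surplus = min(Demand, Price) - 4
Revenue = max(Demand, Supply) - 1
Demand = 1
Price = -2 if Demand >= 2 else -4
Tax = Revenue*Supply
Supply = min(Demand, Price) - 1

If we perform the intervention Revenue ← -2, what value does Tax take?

10

Intervening sets Revenue = -2 and removes its equation (Revenue = max(Demand, Supply) - 1).
Price = -2 if Demand >= 2 else -4  [with Demand=1]  = -4
Supply = min(Demand, Price) - 1  [with Demand=1, Price=-4]  = -5
Tax = Revenue*Supply  [with Revenue=-2, Supply=-5]  = 10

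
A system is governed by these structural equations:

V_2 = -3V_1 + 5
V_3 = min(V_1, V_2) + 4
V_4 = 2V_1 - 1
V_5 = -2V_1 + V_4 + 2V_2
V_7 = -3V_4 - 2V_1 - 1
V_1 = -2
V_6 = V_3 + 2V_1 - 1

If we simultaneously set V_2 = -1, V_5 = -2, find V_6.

Setting V_2 = -1, V_5 = -2 by intervention discards those variables' equations.
V_3 = min(V_1, V_2) + 4  [with V_1=-2, V_2=-1]  = 2
V_6 = V_3 + 2V_1 - 1  [with V_3=2, V_1=-2]  = -3

-3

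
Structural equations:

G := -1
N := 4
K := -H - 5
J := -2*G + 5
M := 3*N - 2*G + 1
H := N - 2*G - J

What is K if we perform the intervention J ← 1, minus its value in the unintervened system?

-6

do(J=1) replaces the equation J := -2*G + 5 with the constant J = 1.
H = N - 2*G - J  [with N=4, G=-1, J=1]  = 5
K = -H - 5  [with H=5]  = -10
Without intervention: J = -2*G + 5  [with G=-1]  = 7; H = N - 2*G - J  [with N=4, G=-1, J=7]  = -1; K = -H - 5  [with H=-1]  = -4.
Change = -10 − (-4) = -6.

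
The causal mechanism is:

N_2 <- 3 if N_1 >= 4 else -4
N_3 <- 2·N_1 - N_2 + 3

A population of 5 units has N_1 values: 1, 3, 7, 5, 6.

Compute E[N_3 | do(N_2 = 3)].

do(N_2=3) breaks N_2's dependence on N_1. With N_2=3 fixed, N_3 across the units is 2, 6, 14, 10, 12, mean 8.8.

8.8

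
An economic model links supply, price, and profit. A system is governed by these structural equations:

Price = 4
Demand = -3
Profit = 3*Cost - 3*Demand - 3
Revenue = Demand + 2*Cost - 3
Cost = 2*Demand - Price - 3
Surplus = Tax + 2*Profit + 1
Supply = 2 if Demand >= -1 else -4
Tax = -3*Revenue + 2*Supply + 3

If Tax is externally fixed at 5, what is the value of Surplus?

Intervening sets Tax = 5 and removes its equation (Tax = -3*Revenue + 2*Supply + 3).
Cost = 2*Demand - Price - 3  [with Demand=-3, Price=4]  = -13
Profit = 3*Cost - 3*Demand - 3  [with Cost=-13, Demand=-3]  = -33
Surplus = Tax + 2*Profit + 1  [with Tax=5, Profit=-33]  = -60

-60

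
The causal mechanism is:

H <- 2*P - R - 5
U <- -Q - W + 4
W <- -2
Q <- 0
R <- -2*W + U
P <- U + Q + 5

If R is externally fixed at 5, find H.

The intervention breaks the incoming arrows to R: R <- -2*W + U no longer applies, and R = 5.
U = -Q - W + 4  [with Q=0, W=-2]  = 6
P = U + Q + 5  [with U=6, Q=0]  = 11
H = 2*P - R - 5  [with P=11, R=5]  = 12

12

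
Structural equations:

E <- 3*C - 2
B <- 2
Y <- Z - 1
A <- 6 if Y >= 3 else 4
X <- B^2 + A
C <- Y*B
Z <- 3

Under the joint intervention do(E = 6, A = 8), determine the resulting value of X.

Under do(E = 6, A = 8), each intervened variable's structural equation is replaced by its fixed value.
X = B^2 + A  [with B=2, A=8]  = 12

12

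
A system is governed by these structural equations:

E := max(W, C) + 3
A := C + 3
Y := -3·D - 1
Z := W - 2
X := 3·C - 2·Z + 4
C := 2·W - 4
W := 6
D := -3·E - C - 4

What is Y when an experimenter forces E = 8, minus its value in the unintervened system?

do(E=8) replaces the equation E := max(W, C) + 3 with the constant E = 8.
C = 2·W - 4  [with W=6]  = 8
D = -3·E - C - 4  [with E=8, C=8]  = -36
Y = -3·D - 1  [with D=-36]  = 107
Without intervention: C = 2·W - 4  [with W=6]  = 8; E = max(W, C) + 3  [with W=6, C=8]  = 11; D = -3·E - C - 4  [with E=11, C=8]  = -45; Y = -3·D - 1  [with D=-45]  = 134.
Change = 107 − 134 = -27.

-27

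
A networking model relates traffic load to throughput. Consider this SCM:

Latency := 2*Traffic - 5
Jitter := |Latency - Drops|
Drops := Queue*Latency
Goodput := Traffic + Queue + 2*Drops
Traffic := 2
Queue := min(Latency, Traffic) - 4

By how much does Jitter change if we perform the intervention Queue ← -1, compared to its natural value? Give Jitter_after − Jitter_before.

-4

do(Queue=-1) replaces the equation Queue := min(Latency, Traffic) - 4 with the constant Queue = -1.
Latency = 2*Traffic - 5  [with Traffic=2]  = -1
Drops = Queue*Latency  [with Queue=-1, Latency=-1]  = 1
Jitter = |Latency - Drops|  [with Latency=-1, Drops=1]  = 2
Without intervention: Latency = 2*Traffic - 5  [with Traffic=2]  = -1; Queue = min(Latency, Traffic) - 4  [with Latency=-1, Traffic=2]  = -5; Drops = Queue*Latency  [with Queue=-5, Latency=-1]  = 5; Jitter = |Latency - Drops|  [with Latency=-1, Drops=5]  = 6.
Change = 2 − 6 = -4.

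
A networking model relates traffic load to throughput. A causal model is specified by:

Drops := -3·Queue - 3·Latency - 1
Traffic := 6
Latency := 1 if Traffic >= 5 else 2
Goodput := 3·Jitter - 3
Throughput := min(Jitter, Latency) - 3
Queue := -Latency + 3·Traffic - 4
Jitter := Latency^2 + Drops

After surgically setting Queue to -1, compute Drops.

The intervention breaks the incoming arrows to Queue: Queue := -Latency + 3·Traffic - 4 no longer applies, and Queue = -1.
Latency = 1 if Traffic >= 5 else 2  [with Traffic=6]  = 1
Drops = -3·Queue - 3·Latency - 1  [with Queue=-1, Latency=1]  = -1

-1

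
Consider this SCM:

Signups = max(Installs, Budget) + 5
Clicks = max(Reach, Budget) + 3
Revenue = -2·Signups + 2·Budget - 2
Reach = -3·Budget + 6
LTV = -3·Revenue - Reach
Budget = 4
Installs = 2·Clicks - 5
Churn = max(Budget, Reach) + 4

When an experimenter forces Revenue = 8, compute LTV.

do(Revenue=8) replaces the equation Revenue = -2·Signups + 2·Budget - 2 with the constant Revenue = 8.
Reach = -3·Budget + 6  [with Budget=4]  = -6
LTV = -3·Revenue - Reach  [with Revenue=8, Reach=-6]  = -18

-18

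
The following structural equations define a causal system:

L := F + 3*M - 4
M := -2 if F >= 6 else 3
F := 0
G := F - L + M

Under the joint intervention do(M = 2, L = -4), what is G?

6

Setting M = 2, L = -4 by intervention discards those variables' equations.
G = F - L + M  [with F=0, L=-4, M=2]  = 6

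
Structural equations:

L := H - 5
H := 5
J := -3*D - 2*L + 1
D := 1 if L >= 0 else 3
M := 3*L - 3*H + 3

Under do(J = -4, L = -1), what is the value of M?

Setting J = -4, L = -1 by intervention discards those variables' equations.
M = 3*L - 3*H + 3  [with L=-1, H=5]  = -15

-15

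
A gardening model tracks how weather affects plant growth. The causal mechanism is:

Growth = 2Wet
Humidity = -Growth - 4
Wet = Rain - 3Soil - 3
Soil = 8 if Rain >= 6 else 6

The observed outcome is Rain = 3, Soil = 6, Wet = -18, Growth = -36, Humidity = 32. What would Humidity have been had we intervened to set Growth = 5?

-9

Intervening sets Growth = 5 and removes its equation (Growth = 2Wet).
Humidity = -Growth - 4  [with Growth=5]  = -9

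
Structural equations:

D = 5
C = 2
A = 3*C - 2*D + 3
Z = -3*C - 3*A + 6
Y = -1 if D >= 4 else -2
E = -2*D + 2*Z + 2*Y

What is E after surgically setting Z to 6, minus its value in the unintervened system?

Under do(Z=6), the mechanism Z = -3*C - 3*A + 6 is discarded; Z is fixed at 6.
Y = -1 if D >= 4 else -2  [with D=5]  = -1
E = -2*D + 2*Z + 2*Y  [with D=5, Z=6, Y=-1]  = 0
Without intervention: A = 3*C - 2*D + 3  [with C=2, D=5]  = -1; Z = -3*C - 3*A + 6  [with C=2, A=-1]  = 3; Y = -1 if D >= 4 else -2  [with D=5]  = -1; E = -2*D + 2*Z + 2*Y  [with D=5, Z=3, Y=-1]  = -6.
Change = 0 − (-6) = 6.

6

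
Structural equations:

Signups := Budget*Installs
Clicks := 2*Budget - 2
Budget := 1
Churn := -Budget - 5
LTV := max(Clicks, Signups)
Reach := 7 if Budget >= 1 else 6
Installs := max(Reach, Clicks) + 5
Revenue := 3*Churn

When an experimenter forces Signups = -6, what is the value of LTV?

0

do(Signups=-6) replaces the equation Signups := Budget*Installs with the constant Signups = -6.
Clicks = 2*Budget - 2  [with Budget=1]  = 0
LTV = max(Clicks, Signups)  [with Clicks=0, Signups=-6]  = 0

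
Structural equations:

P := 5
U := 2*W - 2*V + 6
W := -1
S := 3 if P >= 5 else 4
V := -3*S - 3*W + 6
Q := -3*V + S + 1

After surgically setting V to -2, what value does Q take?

10

Intervening sets V = -2 and removes its equation (V := -3*S - 3*W + 6).
S = 3 if P >= 5 else 4  [with P=5]  = 3
Q = -3*V + S + 1  [with V=-2, S=3]  = 10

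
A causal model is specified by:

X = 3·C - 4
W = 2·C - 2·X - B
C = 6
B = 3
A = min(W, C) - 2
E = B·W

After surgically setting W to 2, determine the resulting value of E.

Intervening sets W = 2 and removes its equation (W = 2·C - 2·X - B).
E = B·W  [with B=3, W=2]  = 6

6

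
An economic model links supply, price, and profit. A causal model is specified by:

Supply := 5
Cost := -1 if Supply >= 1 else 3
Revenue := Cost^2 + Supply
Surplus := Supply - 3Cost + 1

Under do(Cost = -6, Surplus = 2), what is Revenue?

41

The joint intervention fixes Cost = -6, Surplus = 2, removing each variable's own equation.
Revenue = Cost^2 + Supply  [with Cost=-6, Supply=5]  = 41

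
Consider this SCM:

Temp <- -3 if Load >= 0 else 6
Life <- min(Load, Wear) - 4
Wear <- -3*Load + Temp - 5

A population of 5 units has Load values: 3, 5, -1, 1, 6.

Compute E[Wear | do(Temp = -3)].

Under do(Temp=-3), Temp's equation is replaced by Temp=-3 for every unit. Per-unit Wear: -17, -23, -5, -11, -26. Mean = -16.4.

-16.4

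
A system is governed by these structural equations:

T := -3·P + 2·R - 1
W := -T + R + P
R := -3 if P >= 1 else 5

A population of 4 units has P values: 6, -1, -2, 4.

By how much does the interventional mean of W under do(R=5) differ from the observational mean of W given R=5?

13

Every unit gets R=5 under the intervention. W values become 20, -8, -12, 12; E[W|do(R=5)] = 3.
E[W|R=5] averages over only the 2 units with R=5 (P = -1, -2): W = -8, -12, mean -10.
Difference = 3 − (-10) = 13.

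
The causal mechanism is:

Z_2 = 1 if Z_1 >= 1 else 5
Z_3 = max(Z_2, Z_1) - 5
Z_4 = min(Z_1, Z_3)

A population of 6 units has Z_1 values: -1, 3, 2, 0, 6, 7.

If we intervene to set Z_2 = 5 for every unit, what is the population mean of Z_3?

The intervention sets Z_2=5 in all 6 units regardless of Z_1. Recomputing Z_3 per unit gives 0, 0, 0, 0, 1, 2; average 0.5.

0.5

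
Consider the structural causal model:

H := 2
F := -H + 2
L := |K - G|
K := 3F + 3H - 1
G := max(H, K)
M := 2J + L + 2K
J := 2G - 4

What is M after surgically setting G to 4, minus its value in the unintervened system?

-3

The intervention breaks the incoming arrows to G: G := max(H, K) no longer applies, and G = 4.
F = -H + 2  [with H=2]  = 0
K = 3F + 3H - 1  [with F=0, H=2]  = 5
L = |K - G|  [with K=5, G=4]  = 1
J = 2G - 4  [with G=4]  = 4
M = 2J + L + 2K  [with J=4, L=1, K=5]  = 19
Without intervention: F = -H + 2  [with H=2]  = 0; K = 3F + 3H - 1  [with F=0, H=2]  = 5; G = max(H, K)  [with H=2, K=5]  = 5; L = |K - G|  [with K=5, G=5]  = 0; J = 2G - 4  [with G=5]  = 6; M = 2J + L + 2K  [with J=6, L=0, K=5]  = 22.
Change = 19 − 22 = -3.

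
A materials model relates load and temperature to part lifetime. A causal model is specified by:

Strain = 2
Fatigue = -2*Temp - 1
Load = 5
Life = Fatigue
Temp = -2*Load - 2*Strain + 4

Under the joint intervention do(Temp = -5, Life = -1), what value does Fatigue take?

9

The joint intervention fixes Temp = -5, Life = -1, removing each variable's own equation.
Fatigue = -2*Temp - 1  [with Temp=-5]  = 9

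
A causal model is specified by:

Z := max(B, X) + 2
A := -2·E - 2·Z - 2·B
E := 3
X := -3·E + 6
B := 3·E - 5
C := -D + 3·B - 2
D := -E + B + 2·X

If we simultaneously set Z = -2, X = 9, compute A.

The joint intervention fixes Z = -2, X = 9, removing each variable's own equation.
B = 3·E - 5  [with E=3]  = 4
A = -2·E - 2·Z - 2·B  [with E=3, Z=-2, B=4]  = -10

-10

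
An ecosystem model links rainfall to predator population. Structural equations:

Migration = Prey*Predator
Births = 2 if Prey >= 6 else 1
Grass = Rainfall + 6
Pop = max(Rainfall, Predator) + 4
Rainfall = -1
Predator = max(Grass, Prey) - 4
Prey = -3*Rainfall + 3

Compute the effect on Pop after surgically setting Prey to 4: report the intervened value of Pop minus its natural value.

-1

The intervention breaks the incoming arrows to Prey: Prey = -3*Rainfall + 3 no longer applies, and Prey = 4.
Grass = Rainfall + 6  [with Rainfall=-1]  = 5
Predator = max(Grass, Prey) - 4  [with Grass=5, Prey=4]  = 1
Pop = max(Rainfall, Predator) + 4  [with Rainfall=-1, Predator=1]  = 5
Without intervention: Grass = Rainfall + 6  [with Rainfall=-1]  = 5; Prey = -3*Rainfall + 3  [with Rainfall=-1]  = 6; Predator = max(Grass, Prey) - 4  [with Grass=5, Prey=6]  = 2; Pop = max(Rainfall, Predator) + 4  [with Rainfall=-1, Predator=2]  = 6.
Change = 5 − 6 = -1.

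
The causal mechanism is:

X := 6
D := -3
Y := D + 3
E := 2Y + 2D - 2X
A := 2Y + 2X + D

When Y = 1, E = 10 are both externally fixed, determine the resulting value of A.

Setting Y = 1, E = 10 by intervention discards those variables' equations.
A = 2Y + 2X + D  [with Y=1, X=6, D=-3]  = 11

11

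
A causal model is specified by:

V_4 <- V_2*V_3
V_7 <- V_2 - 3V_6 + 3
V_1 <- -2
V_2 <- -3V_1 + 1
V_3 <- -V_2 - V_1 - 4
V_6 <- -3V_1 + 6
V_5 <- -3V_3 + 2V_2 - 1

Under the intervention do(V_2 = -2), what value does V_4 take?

Under do(V_2=-2), the mechanism V_2 <- -3V_1 + 1 is discarded; V_2 is fixed at -2.
V_3 = -V_2 - V_1 - 4  [with V_2=-2, V_1=-2]  = 0
V_4 = V_2*V_3  [with V_2=-2, V_3=0]  = 0

0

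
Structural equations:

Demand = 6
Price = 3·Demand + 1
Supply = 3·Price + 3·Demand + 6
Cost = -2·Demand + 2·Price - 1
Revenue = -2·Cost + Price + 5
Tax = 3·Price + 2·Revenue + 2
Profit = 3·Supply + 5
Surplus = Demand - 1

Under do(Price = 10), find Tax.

34

Under do(Price=10), the mechanism Price = 3·Demand + 1 is discarded; Price is fixed at 10.
Cost = -2·Demand + 2·Price - 1  [with Demand=6, Price=10]  = 7
Revenue = -2·Cost + Price + 5  [with Cost=7, Price=10]  = 1
Tax = 3·Price + 2·Revenue + 2  [with Price=10, Revenue=1]  = 34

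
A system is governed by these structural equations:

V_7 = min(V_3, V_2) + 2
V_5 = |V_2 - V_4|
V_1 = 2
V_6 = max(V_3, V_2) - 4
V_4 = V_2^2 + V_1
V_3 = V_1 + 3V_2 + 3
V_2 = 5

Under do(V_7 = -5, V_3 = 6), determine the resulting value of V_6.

2

Setting V_7 = -5, V_3 = 6 by intervention discards those variables' equations.
V_6 = max(V_3, V_2) - 4  [with V_3=6, V_2=5]  = 2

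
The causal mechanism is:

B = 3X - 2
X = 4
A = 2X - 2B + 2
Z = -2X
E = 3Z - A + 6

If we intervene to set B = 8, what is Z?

-8

Under do(B=8), the mechanism B = 3X - 2 is discarded; B is fixed at 8.
Since Z is not a descendant of the intervened variable, it is unaffected.
Z = -2X  [with X=4]  = -8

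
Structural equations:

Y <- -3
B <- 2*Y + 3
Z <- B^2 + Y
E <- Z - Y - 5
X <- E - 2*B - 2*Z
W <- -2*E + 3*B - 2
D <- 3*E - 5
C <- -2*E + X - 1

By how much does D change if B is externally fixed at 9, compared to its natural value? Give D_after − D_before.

Under do(B=9), the mechanism B <- 2*Y + 3 is discarded; B is fixed at 9.
Z = B^2 + Y  [with B=9, Y=-3]  = 78
E = Z - Y - 5  [with Z=78, Y=-3]  = 76
D = 3*E - 5  [with E=76]  = 223
Without intervention: B = 2*Y + 3  [with Y=-3]  = -3; Z = B^2 + Y  [with B=-3, Y=-3]  = 6; E = Z - Y - 5  [with Z=6, Y=-3]  = 4; D = 3*E - 5  [with E=4]  = 7.
Change = 223 − 7 = 216.

216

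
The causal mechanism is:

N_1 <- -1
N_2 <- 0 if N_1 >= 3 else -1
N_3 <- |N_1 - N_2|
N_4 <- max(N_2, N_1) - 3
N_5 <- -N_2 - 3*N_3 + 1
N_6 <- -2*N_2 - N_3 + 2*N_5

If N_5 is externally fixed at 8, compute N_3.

0

do(N_5=8) replaces the equation N_5 <- -N_2 - 3*N_3 + 1 with the constant N_5 = 8.
N_3 is not downstream of the intervention, so its value is determined by the original equations.
N_2 = 0 if N_1 >= 3 else -1  [with N_1=-1]  = -1
N_3 = |N_1 - N_2|  [with N_1=-1, N_2=-1]  = 0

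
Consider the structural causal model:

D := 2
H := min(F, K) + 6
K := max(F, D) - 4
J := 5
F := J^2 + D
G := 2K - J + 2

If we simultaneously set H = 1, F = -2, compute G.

-7

The joint intervention fixes H = 1, F = -2, removing each variable's own equation.
K = max(F, D) - 4  [with F=-2, D=2]  = -2
G = 2K - J + 2  [with K=-2, J=5]  = -7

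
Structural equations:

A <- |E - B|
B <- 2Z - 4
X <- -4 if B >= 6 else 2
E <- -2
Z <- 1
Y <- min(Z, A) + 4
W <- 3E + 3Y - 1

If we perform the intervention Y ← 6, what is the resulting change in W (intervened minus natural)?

6

Under do(Y=6), the mechanism Y <- min(Z, A) + 4 is discarded; Y is fixed at 6.
W = 3E + 3Y - 1  [with E=-2, Y=6]  = 11
Without intervention: B = 2Z - 4  [with Z=1]  = -2; A = |E - B|  [with E=-2, B=-2]  = 0; Y = min(Z, A) + 4  [with Z=1, A=0]  = 4; W = 3E + 3Y - 1  [with E=-2, Y=4]  = 5.
Change = 11 − 5 = 6.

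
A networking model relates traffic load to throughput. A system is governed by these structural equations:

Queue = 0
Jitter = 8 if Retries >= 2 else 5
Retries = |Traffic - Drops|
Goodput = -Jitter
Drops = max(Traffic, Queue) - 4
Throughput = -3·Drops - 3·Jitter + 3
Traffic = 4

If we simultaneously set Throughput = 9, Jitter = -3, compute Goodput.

Setting Throughput = 9, Jitter = -3 by intervention discards those variables' equations.
Goodput = -Jitter  [with Jitter=-3]  = 3

3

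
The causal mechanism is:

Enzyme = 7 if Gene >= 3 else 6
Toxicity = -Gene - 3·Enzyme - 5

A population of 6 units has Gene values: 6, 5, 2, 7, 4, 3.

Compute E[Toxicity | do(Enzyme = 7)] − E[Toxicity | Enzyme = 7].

The intervention sets Enzyme=7 in all 6 units regardless of Gene. Recomputing Toxicity per unit gives -32, -31, -28, -33, -30, -29; average -30.5.
Conditioning on Enzyme=7 selects the 5 unit(s) with Gene ∈ {6, 5, 7, 4, 3}. Their Toxicity values: -32, -31, -33, -30, -29. Mean = -31.
Difference = -30.5 − (-31) = 0.5.

0.5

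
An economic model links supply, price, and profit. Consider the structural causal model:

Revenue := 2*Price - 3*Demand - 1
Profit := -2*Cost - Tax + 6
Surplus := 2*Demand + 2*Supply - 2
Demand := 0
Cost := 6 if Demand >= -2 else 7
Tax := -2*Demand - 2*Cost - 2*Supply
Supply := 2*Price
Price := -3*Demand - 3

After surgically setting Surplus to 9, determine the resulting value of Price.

-3

The intervention breaks the incoming arrows to Surplus: Surplus := 2*Demand + 2*Supply - 2 no longer applies, and Surplus = 9.
Price is not downstream of the intervention, so its value is determined by the original equations.
Price = -3*Demand - 3  [with Demand=0]  = -3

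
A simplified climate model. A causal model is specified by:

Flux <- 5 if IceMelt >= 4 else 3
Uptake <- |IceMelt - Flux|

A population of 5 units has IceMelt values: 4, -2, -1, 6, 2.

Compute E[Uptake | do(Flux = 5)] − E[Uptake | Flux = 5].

2.6

The intervention sets Flux=5 in all 5 units regardless of IceMelt. Recomputing Uptake per unit gives 1, 7, 6, 1, 3; average 3.6.
E[Uptake|Flux=5] averages over only the 2 units with Flux=5 (IceMelt = 4, 6): Uptake = 1, 1, mean 1.
Difference = 3.6 − 1 = 2.6.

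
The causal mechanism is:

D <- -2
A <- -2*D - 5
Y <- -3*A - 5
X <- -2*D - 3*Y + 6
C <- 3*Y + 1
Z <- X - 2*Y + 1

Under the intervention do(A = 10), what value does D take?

-2

Under do(A=10), the mechanism A <- -2*D - 5 is discarded; A is fixed at 10.
D is not downstream of the intervention, so its value is determined by the original equations.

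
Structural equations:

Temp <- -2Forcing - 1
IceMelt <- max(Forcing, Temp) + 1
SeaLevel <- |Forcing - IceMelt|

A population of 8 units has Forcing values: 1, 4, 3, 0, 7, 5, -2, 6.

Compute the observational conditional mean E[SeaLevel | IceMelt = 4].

3.5

Observing IceMelt=4 restricts to units where IceMelt's equation naturally yields 4: Forcing ∈ {3, -2}. In that subpopulation SeaLevel = 1, 6, mean 3.5.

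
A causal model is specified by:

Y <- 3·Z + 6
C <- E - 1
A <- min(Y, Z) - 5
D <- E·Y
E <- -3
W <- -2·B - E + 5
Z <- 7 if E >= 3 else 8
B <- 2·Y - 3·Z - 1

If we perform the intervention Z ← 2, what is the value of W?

Under do(Z=2), the mechanism Z <- 7 if E >= 3 else 8 is discarded; Z is fixed at 2.
Y = 3·Z + 6  [with Z=2]  = 12
B = 2·Y - 3·Z - 1  [with Y=12, Z=2]  = 17
W = -2·B - E + 5  [with B=17, E=-3]  = -26

-26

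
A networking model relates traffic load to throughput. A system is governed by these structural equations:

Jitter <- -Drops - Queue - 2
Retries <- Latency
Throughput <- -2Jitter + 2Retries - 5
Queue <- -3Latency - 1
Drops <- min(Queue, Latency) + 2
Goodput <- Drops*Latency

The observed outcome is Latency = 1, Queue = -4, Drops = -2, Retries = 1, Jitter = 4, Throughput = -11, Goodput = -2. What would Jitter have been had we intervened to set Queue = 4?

do(Queue=4) replaces the equation Queue <- -3Latency - 1 with the constant Queue = 4.
Drops = min(Queue, Latency) + 2  [with Queue=4, Latency=1]  = 3
Jitter = -Drops - Queue - 2  [with Drops=3, Queue=4]  = -9

-9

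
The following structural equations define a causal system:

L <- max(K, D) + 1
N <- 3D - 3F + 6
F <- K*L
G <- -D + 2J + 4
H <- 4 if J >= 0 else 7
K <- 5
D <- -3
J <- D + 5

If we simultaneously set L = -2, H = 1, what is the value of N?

27

The joint intervention fixes L = -2, H = 1, removing each variable's own equation.
F = K*L  [with K=5, L=-2]  = -10
N = 3D - 3F + 6  [with D=-3, F=-10]  = 27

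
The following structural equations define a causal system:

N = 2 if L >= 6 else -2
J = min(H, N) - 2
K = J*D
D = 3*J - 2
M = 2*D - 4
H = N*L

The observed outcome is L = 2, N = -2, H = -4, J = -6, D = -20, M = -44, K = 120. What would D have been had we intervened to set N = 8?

16

do(N=8) replaces the equation N = 2 if L >= 6 else -2 with the constant N = 8.
H = N*L  [with N=8, L=2]  = 16
J = min(H, N) - 2  [with H=16, N=8]  = 6
D = 3*J - 2  [with J=6]  = 16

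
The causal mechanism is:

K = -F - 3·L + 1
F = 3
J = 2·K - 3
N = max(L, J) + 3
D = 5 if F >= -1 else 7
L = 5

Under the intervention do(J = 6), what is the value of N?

9

The intervention breaks the incoming arrows to J: J = 2·K - 3 no longer applies, and J = 6.
N = max(L, J) + 3  [with L=5, J=6]  = 9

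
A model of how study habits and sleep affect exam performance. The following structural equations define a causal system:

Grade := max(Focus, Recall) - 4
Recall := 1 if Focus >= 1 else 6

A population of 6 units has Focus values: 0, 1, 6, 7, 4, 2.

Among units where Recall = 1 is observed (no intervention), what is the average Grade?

0

Conditioning on Recall=1 selects the 5 unit(s) with Focus ∈ {1, 6, 7, 4, 2}. Their Grade values: -3, 2, 3, 0, -2. Mean = 0.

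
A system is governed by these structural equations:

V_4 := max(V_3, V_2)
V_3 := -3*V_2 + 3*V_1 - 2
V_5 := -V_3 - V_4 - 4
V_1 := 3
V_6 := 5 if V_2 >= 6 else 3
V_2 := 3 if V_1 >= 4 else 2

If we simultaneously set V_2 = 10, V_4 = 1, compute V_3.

-23

The joint intervention fixes V_2 = 10, V_4 = 1, removing each variable's own equation.
V_3 = -3*V_2 + 3*V_1 - 2  [with V_2=10, V_1=3]  = -23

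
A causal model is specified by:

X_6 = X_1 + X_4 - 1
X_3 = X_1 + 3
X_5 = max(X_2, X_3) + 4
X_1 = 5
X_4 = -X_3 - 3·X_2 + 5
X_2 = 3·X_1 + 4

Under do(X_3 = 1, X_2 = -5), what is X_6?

23

Setting X_3 = 1, X_2 = -5 by intervention discards those variables' equations.
X_4 = -X_3 - 3·X_2 + 5  [with X_3=1, X_2=-5]  = 19
X_6 = X_1 + X_4 - 1  [with X_1=5, X_4=19]  = 23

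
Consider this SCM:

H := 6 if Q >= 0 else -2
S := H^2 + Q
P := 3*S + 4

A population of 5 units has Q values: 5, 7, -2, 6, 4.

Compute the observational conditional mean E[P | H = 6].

Conditioning on H=6 selects the 4 unit(s) with Q ∈ {5, 7, 6, 4}. Their P values: 127, 133, 130, 124. Mean = 128.5.

128.5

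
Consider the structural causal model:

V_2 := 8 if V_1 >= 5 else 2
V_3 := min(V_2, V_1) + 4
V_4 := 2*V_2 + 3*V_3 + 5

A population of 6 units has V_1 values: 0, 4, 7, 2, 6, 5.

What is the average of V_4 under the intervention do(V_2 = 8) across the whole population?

45

Every unit gets V_2=8 under the intervention. V_4 values become 33, 45, 54, 39, 51, 48; E[V_4|do(V_2=8)] = 45.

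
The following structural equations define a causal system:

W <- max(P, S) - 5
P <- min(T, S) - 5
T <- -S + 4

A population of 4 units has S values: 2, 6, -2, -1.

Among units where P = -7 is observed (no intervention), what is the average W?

Observing P=-7 restricts to units where P's equation naturally yields -7: S ∈ {6, -2}. In that subpopulation W = 1, -7, mean -3.

-3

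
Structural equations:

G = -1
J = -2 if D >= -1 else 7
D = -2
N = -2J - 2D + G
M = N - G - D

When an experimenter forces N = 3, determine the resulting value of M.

6

Intervening sets N = 3 and removes its equation (N = -2J - 2D + G).
M = N - G - D  [with N=3, G=-1, D=-2]  = 6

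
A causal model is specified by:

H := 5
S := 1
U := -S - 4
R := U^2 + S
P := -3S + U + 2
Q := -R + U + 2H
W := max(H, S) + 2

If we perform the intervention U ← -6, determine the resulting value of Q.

-33

The intervention breaks the incoming arrows to U: U := -S - 4 no longer applies, and U = -6.
R = U^2 + S  [with U=-6, S=1]  = 37
Q = -R + U + 2H  [with R=37, U=-6, H=5]  = -33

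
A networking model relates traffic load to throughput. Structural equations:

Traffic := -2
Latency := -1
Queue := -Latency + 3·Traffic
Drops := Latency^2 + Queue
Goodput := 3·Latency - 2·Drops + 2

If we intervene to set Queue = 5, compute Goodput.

-13

do(Queue=5) replaces the equation Queue := -Latency + 3·Traffic with the constant Queue = 5.
Drops = Latency^2 + Queue  [with Latency=-1, Queue=5]  = 6
Goodput = 3·Latency - 2·Drops + 2  [with Latency=-1, Drops=6]  = -13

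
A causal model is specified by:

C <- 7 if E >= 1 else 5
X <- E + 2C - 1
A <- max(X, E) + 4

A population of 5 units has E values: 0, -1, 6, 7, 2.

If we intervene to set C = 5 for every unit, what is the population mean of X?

11.8

The intervention sets C=5 in all 5 units regardless of E. Recomputing X per unit gives 9, 8, 15, 16, 11; average 11.8.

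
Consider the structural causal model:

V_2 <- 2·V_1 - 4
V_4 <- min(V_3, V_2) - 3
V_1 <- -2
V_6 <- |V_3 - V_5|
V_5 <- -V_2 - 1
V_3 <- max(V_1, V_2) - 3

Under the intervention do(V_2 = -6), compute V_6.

Under do(V_2=-6), the mechanism V_2 <- 2·V_1 - 4 is discarded; V_2 is fixed at -6.
V_3 = max(V_1, V_2) - 3  [with V_1=-2, V_2=-6]  = -5
V_5 = -V_2 - 1  [with V_2=-6]  = 5
V_6 = |V_3 - V_5|  [with V_3=-5, V_5=5]  = 10

10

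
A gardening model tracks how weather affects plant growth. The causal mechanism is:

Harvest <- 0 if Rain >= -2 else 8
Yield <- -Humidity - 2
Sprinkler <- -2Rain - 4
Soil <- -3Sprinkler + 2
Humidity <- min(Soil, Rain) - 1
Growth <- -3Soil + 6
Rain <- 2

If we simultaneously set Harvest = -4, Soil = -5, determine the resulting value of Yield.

4

Setting Harvest = -4, Soil = -5 by intervention discards those variables' equations.
Humidity = min(Soil, Rain) - 1  [with Soil=-5, Rain=2]  = -6
Yield = -Humidity - 2  [with Humidity=-6]  = 4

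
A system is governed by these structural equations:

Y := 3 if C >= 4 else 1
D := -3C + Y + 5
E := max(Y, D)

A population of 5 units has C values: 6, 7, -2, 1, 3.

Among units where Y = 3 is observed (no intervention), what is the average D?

Conditioning on Y=3 selects the 2 unit(s) with C ∈ {6, 7}. Their D values: -10, -13. Mean = -11.5.

-11.5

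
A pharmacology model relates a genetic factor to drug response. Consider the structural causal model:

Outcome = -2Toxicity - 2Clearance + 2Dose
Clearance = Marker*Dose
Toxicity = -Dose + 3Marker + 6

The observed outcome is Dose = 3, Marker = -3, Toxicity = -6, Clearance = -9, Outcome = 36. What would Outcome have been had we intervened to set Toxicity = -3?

do(Toxicity=-3) replaces the equation Toxicity = -Dose + 3Marker + 6 with the constant Toxicity = -3.
Clearance = Marker*Dose  [with Marker=-3, Dose=3]  = -9
Outcome = -2Toxicity - 2Clearance + 2Dose  [with Toxicity=-3, Clearance=-9, Dose=3]  = 30

30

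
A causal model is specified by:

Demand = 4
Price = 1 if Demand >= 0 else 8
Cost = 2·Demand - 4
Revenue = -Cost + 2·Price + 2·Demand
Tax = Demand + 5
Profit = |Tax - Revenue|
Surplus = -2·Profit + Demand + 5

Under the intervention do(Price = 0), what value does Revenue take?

Under do(Price=0), the mechanism Price = 1 if Demand >= 0 else 8 is discarded; Price is fixed at 0.
Cost = 2·Demand - 4  [with Demand=4]  = 4
Revenue = -Cost + 2·Price + 2·Demand  [with Cost=4, Price=0, Demand=4]  = 4

4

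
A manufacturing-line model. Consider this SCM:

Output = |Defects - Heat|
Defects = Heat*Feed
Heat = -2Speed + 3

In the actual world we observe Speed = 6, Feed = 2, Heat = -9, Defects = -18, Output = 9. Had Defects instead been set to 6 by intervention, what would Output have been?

Intervening sets Defects = 6 and removes its equation (Defects = Heat*Feed).
Heat = -2Speed + 3  [with Speed=6]  = -9
Output = |Defects - Heat|  [with Defects=6, Heat=-9]  = 15

15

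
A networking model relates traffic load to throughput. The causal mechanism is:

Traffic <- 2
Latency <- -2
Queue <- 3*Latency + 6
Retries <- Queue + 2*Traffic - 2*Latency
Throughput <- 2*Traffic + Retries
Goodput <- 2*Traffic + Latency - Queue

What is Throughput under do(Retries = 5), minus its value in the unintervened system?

Intervening sets Retries = 5 and removes its equation (Retries <- Queue + 2*Traffic - 2*Latency).
Throughput = 2*Traffic + Retries  [with Traffic=2, Retries=5]  = 9
Without intervention: Queue = 3*Latency + 6  [with Latency=-2]  = 0; Retries = Queue + 2*Traffic - 2*Latency  [with Queue=0, Traffic=2, Latency=-2]  = 8; Throughput = 2*Traffic + Retries  [with Traffic=2, Retries=8]  = 12.
Change = 9 − 12 = -3.

-3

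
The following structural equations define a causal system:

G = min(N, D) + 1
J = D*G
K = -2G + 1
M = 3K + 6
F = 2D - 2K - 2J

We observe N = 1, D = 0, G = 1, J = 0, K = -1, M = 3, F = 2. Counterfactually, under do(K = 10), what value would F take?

-20

Under do(K=10), the mechanism K = -2G + 1 is discarded; K is fixed at 10.
G = min(N, D) + 1  [with N=1, D=0]  = 1
J = D*G  [with D=0, G=1]  = 0
F = 2D - 2K - 2J  [with D=0, K=10, J=0]  = -20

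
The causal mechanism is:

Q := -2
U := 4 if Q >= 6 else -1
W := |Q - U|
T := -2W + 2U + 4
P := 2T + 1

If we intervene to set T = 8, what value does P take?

Intervening sets T = 8 and removes its equation (T := -2W + 2U + 4).
P = 2T + 1  [with T=8]  = 17

17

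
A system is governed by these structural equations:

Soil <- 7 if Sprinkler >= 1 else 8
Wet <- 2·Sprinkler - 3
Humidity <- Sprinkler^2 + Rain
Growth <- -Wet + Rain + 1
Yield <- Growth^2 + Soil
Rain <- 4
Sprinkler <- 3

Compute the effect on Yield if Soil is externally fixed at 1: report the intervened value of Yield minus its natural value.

The intervention breaks the incoming arrows to Soil: Soil <- 7 if Sprinkler >= 1 else 8 no longer applies, and Soil = 1.
Wet = 2·Sprinkler - 3  [with Sprinkler=3]  = 3
Growth = -Wet + Rain + 1  [with Wet=3, Rain=4]  = 2
Yield = Growth^2 + Soil  [with Growth=2, Soil=1]  = 5
Without intervention: Soil = 7 if Sprinkler >= 1 else 8  [with Sprinkler=3]  = 7; Wet = 2·Sprinkler - 3  [with Sprinkler=3]  = 3; Growth = -Wet + Rain + 1  [with Wet=3, Rain=4]  = 2; Yield = Growth^2 + Soil  [with Growth=2, Soil=7]  = 11.
Change = 5 − 11 = -6.

-6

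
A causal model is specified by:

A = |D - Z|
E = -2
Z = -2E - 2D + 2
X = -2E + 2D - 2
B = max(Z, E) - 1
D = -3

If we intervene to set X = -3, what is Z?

12

do(X=-3) replaces the equation X = -2E + 2D - 2 with the constant X = -3.
Z is not downstream of the intervention, so its value is determined by the original equations.
Z = -2E - 2D + 2  [with E=-2, D=-3]  = 12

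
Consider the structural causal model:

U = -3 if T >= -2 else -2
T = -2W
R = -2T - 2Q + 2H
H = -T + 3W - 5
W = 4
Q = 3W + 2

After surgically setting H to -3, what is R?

-18

The intervention breaks the incoming arrows to H: H = -T + 3W - 5 no longer applies, and H = -3.
T = -2W  [with W=4]  = -8
Q = 3W + 2  [with W=4]  = 14
R = -2T - 2Q + 2H  [with T=-8, Q=14, H=-3]  = -18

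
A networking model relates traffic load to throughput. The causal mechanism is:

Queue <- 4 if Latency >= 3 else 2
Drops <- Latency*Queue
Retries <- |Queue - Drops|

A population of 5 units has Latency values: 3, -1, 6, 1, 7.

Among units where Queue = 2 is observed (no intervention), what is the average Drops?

Conditioning on Queue=2 selects the 2 unit(s) with Latency ∈ {-1, 1}. Their Drops values: -2, 2. Mean = 0.

0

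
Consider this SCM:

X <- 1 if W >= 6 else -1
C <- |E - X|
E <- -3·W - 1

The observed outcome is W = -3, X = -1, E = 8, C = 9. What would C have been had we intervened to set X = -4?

12

Under do(X=-4), the mechanism X <- 1 if W >= 6 else -1 is discarded; X is fixed at -4.
E = -3·W - 1  [with W=-3]  = 8
C = |E - X|  [with E=8, X=-4]  = 12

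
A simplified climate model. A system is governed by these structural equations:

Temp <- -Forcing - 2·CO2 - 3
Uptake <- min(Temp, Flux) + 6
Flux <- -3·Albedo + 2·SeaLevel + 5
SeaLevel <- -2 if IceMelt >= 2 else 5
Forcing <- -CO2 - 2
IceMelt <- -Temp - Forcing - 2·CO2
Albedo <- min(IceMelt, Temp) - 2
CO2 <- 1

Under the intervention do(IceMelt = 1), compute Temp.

-2

Under do(IceMelt=1), the mechanism IceMelt <- -Temp - Forcing - 2·CO2 is discarded; IceMelt is fixed at 1.
Since Temp is not a descendant of the intervened variable, it is unaffected.
Forcing = -CO2 - 2  [with CO2=1]  = -3
Temp = -Forcing - 2·CO2 - 3  [with Forcing=-3, CO2=1]  = -2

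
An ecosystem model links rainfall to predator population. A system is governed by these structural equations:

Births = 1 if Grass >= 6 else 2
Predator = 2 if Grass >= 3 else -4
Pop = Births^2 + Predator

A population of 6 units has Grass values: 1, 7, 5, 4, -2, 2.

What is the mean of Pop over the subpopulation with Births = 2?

Conditioning on Births=2 selects the 5 unit(s) with Grass ∈ {1, 5, 4, -2, 2}. Their Pop values: 0, 6, 6, 0, 0. Mean = 2.4.

2.4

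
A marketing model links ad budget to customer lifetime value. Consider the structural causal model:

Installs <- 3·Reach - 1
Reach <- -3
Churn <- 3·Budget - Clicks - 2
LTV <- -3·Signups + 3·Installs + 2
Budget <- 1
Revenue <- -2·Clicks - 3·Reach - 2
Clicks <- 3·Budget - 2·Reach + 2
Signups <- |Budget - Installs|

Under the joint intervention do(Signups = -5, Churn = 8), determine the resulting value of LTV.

-13

Setting Signups = -5, Churn = 8 by intervention discards those variables' equations.
Installs = 3·Reach - 1  [with Reach=-3]  = -10
LTV = -3·Signups + 3·Installs + 2  [with Signups=-5, Installs=-10]  = -13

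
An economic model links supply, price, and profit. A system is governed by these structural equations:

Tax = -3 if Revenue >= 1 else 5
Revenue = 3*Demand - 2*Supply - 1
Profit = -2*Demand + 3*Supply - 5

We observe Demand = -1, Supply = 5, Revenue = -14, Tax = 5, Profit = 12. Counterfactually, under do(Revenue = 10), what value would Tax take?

-3

The intervention breaks the incoming arrows to Revenue: Revenue = 3*Demand - 2*Supply - 1 no longer applies, and Revenue = 10.
Tax = -3 if Revenue >= 1 else 5  [with Revenue=10]  = -3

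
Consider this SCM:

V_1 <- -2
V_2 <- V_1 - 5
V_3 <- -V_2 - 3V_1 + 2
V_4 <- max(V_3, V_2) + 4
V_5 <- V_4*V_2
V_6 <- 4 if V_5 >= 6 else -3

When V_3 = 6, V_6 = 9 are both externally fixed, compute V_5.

The joint intervention fixes V_3 = 6, V_6 = 9, removing each variable's own equation.
V_2 = V_1 - 5  [with V_1=-2]  = -7
V_4 = max(V_3, V_2) + 4  [with V_3=6, V_2=-7]  = 10
V_5 = V_4*V_2  [with V_4=10, V_2=-7]  = -70

-70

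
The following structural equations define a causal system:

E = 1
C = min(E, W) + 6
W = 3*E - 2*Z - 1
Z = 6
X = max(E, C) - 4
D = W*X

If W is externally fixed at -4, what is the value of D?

The intervention breaks the incoming arrows to W: W = 3*E - 2*Z - 1 no longer applies, and W = -4.
C = min(E, W) + 6  [with E=1, W=-4]  = 2
X = max(E, C) - 4  [with E=1, C=2]  = -2
D = W*X  [with W=-4, X=-2]  = 8

8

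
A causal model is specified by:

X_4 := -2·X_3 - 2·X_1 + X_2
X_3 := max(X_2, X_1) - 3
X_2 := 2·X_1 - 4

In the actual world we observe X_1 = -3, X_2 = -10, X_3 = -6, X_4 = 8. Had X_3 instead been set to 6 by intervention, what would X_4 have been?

The intervention breaks the incoming arrows to X_3: X_3 := max(X_2, X_1) - 3 no longer applies, and X_3 = 6.
X_2 = 2·X_1 - 4  [with X_1=-3]  = -10
X_4 = -2·X_3 - 2·X_1 + X_2  [with X_3=6, X_1=-3, X_2=-10]  = -16

-16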